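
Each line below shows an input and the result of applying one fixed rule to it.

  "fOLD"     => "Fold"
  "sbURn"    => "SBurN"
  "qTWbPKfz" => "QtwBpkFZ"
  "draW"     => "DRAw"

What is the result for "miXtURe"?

In each case the input is transformed by: flip the case of every letter.
Applying that to "miXtURe" gives "MIxTurE".

MIxTurE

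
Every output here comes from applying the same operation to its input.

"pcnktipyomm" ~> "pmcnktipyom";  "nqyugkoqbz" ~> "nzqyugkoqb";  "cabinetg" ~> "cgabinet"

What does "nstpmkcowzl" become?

The rule is to swap the first and last characters, then move the last character to the front.
Working it through for "nstpmkcowzl": intermediate "lstpmkcowzn", final "nlstpmkcowz".
(Check on "pcnktipyomm": → "mcnktipyomp" → "pmcnktipyom" ✓)

nlstpmkcowz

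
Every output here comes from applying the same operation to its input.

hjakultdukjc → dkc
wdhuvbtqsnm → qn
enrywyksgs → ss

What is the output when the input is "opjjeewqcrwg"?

qrg

The rule is to keep every other character starting from the second (positions 2nd, 4th, 6th, ...), then delete the first 3 characters.
Working it through for "opjjeewqcrwg": intermediate "pjeqrg", final "qrg".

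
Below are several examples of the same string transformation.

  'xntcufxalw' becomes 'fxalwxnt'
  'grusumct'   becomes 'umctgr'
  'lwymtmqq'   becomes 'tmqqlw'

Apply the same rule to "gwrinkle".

nklegw

Rule — swap the front and back halves of the string, then delete the last 2 characters.
Working it through for "gwrinkle": intermediate "nklegwri", final "nklegw".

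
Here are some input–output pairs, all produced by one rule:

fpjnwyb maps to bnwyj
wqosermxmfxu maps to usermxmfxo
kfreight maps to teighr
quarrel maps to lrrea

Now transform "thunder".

The transformation: delete the first 2 characters, then swap the first and last characters.
"thunder" → "under" → "rndeu".

rndeu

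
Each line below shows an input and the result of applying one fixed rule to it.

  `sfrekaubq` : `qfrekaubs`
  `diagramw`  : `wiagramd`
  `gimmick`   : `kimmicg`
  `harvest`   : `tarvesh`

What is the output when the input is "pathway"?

The transformation: swap the first and last characters.
Applying that to "pathway" gives "yathwap".

yathwap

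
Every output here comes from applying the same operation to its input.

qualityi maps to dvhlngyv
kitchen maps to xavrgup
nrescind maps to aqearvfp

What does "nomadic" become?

apbvzqn

Rule — shift every letter 13 places forward in the alphabet (wrapping around) — i.e. ROT13, then take characters alternately from the front and the back (1st, last, 2nd, 2nd-last, ...).
On "nomadic" that produces "apbvzqn".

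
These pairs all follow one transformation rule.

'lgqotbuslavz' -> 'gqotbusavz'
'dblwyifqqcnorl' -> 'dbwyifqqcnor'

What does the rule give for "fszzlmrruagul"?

In each case the input is transformed by: remove every "l".
On "fszzlmrruagul" that produces "fszzmrruagu".

fszzmrruagu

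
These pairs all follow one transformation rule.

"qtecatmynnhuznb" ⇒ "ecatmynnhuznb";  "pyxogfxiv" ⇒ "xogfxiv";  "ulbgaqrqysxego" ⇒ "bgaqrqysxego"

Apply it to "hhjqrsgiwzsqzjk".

jqrsgiwzsqzjk

Rule — delete the first 2 characters.
Applying that to "hhjqrsgiwzsqzjk" gives "jqrsgiwzsqzjk".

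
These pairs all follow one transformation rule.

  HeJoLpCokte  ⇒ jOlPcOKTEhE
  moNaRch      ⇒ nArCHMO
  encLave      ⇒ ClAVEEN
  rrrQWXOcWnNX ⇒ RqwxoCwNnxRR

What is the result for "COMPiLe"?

What's happening: flip the case of every letter, then move the first 2 characters to the end (rotate left by 2).
"COMPiLe" → "mpIlEco".

mpIlEco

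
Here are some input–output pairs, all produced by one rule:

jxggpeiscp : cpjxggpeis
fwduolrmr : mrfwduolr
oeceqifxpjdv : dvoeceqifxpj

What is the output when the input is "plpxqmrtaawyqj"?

qjplpxqmrtaawy

The rule is to move the last 2 characters to the front (rotate right by 2).
"plpxqmrtaawyqj" → "qjplpxqmrtaawy".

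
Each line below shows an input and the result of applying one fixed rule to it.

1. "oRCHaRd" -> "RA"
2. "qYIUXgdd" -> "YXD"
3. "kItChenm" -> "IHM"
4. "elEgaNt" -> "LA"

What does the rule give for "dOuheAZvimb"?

The rule is to keep one character in every 3, starting at position 2 (positions 2nd, 5th, 8th, ...), then convert every letter to uppercase.
Working it through for "dOuheAZvimb": intermediate "Oevb", final "OEVB".

OEVB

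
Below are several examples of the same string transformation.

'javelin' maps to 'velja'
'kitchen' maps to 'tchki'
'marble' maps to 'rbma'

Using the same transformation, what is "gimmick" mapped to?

Looking at the pairs, the operation is to delete the last 2 characters, then move the first 2 characters to the end (rotate left by 2).
For "gimmick", step one produces "gimmi"; step two turns that into "mmigi".

mmigi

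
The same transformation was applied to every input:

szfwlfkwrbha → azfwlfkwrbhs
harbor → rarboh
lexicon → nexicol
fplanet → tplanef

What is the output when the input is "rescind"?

descinr

Looking at the pairs, the operation is to swap the first and last characters.
Applying that to "rescind" gives "descinr".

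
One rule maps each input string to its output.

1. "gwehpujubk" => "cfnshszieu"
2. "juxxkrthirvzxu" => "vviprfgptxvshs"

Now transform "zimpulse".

The transformation: move the first 2 characters to the end (rotate left by 2), then shift every letter 2 places backward in the alphabet (wrapping around).
Working it through for "zimpulse": intermediate "mpulsezi", final "knsjqcxg".
(Check on "juxxkrthirvzxu": → "xxkrthirvzxuju" → "vviprfgptxvshs" ✓)

knsjqcxg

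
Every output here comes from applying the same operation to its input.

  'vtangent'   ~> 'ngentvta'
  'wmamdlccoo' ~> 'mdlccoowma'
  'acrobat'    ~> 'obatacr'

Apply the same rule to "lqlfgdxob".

The pattern: move the first 3 characters to the end (rotate left by 3).
For "lqlfgdxob" the result is "fgdxoblql".

fgdxoblql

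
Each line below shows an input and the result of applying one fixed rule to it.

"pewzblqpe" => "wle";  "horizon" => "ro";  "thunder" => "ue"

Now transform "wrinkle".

What's happening: keep one character in every 3, starting at position 3 (positions 3rd, 6th, 9th, ...).
So "wrinkle" becomes "il".

il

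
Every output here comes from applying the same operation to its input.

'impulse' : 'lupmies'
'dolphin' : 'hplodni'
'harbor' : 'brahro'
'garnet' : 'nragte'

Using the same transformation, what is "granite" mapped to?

What's happening: move the last 2 characters to the front (rotate right by 2), then reverse the string.
"granite" → "tegrani" → "inarget".

inarget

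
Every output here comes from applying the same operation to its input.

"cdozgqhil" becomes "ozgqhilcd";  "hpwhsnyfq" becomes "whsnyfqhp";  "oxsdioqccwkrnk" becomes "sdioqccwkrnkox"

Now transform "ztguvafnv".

guvafnvzt

The transformation: move the first 2 characters to the end (rotate left by 2).
Applying that to "ztguvafnv" gives "guvafnvzt".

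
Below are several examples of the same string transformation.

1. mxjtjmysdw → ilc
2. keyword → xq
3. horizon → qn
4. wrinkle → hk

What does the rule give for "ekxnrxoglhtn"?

wwkm

Rule — keep one character in every 3, starting at position 3 (positions 3rd, 6th, 9th, ...), then shift every letter 1 place backward in the alphabet (wrapping around).
On "ekxnrxoglhtn": the first step gives "xxln", and the second then gives "wwkm".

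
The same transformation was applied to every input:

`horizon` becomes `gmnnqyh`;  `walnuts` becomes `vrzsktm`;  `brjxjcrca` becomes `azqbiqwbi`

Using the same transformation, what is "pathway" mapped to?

Each output is the input with this applied: take characters alternately from the front and the back (1st, last, 2nd, 2nd-last, ...), then shift every letter 1 place backward in the alphabet (wrapping around).
Working it through for "pathway": intermediate "pyaatwh", final "oxzzsvg".
(Check on "walnuts": → "wsatlun" → "vrzsktm" ✓)

oxzzsvg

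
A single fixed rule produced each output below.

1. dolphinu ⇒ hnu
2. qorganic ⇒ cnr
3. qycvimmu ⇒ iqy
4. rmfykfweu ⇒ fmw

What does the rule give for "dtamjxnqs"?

Looking at the pairs, the operation is to sort the characters into alphabetical order, then keep one character in every 3, starting at position 2 (positions 2nd, 5th, 8th, ...).
Working it through for "dtamjxnqs": intermediate "adjmnqstx", final "dnt".

dnt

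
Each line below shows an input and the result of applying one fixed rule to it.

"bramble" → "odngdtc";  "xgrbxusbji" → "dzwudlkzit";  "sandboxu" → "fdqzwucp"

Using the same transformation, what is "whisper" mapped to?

urgtyjk

The rule is to move the first 3 characters to the end (rotate left by 3), then shift every letter 2 places forward in the alphabet (wrapping around).
On "whisper": the first step gives "sperwhi", and the second then gives "urgtyjk".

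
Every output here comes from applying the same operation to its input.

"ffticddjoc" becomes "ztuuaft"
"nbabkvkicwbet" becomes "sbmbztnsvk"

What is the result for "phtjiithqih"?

azzkyhzy

The transformation: shift every letter 9 places backward in the alphabet (wrapping around), then delete the first 3 characters.
On "phtjiithqih": the first step gives "gykazzkyhzy", and the second then gives "azzkyhzy".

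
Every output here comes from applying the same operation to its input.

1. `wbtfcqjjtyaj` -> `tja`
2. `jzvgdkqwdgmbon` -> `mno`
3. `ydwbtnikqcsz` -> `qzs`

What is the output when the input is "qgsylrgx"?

lxg

The transformation: swap each adjacent pair of characters (1↔2, 3↔4, ...), then keep only the last 3 characters.
"qgsylrgx" → "gqysrlxg" → "lxg".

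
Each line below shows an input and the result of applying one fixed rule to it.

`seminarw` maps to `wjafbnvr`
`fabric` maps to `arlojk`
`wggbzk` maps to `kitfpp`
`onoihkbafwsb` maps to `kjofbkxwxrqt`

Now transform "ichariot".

arxcrlqj

Looking at the pairs, the operation is to shift every letter 9 places forward in the alphabet (wrapping around), then swap the front and back halves of the string.
Applying both steps to "ichariot": "rlqjarxc", then "arxcrlqj".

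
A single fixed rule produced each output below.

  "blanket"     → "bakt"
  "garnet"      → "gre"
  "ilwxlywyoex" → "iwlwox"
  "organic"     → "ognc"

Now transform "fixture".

Each output is the input with this applied: keep every other character starting from the first (positions 1st, 3rd, 5th, ...).
For "fixture" the result is "fxue".

fxue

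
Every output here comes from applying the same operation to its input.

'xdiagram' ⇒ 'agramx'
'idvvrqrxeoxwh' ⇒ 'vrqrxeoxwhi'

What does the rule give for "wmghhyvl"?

The rule is to move the first character to the end, then delete the first 2 characters.
On "wmghhyvl": the first step gives "mghhyvlw", and the second then gives "hhyvlw".

hhyvlw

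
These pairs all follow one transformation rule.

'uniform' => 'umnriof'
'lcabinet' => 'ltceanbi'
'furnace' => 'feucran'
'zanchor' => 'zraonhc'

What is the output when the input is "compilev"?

Rule — take characters alternately from the front and the back (1st, last, 2nd, 2nd-last, ...).
So "compilev" becomes "cvoemlpi".

cvoemlpi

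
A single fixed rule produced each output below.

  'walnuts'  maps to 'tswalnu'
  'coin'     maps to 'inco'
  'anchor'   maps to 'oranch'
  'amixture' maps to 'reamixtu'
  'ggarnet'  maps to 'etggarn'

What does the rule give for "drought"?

htdroug

Rule — move the last 2 characters to the front (rotate right by 2).
"drought" → "htdroug".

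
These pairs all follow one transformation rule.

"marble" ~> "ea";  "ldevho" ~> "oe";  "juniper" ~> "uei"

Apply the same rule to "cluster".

Rule — take characters alternately from the front and the back (1st, last, 2nd, 2nd-last, ...), then keep only the vowels.
For "cluster", step one produces "crleuts"; step two turns that into "eu".

eu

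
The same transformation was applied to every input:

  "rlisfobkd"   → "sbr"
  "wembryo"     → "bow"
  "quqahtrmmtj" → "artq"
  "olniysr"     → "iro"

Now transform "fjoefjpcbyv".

In each case the input is transformed by: keep one character in every 3, starting at position 1 (positions 1st, 4th, 7th, ...), then move the first character to the end.
Working it through for "fjoefjpcbyv": intermediate "fepy", final "epyf".

epyf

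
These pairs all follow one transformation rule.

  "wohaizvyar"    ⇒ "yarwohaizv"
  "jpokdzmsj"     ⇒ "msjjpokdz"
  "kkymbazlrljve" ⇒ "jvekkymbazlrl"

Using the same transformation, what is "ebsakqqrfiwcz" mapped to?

What's happening: move the last 3 characters to the front (rotate right by 3).
Doing the same to "ebsakqqrfiwcz": "wczebsakqqrfi".

wczebsakqqrfi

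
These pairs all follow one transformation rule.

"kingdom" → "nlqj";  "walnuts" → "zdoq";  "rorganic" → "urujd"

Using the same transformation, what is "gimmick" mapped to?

jlpp

The rule is to delete the last 3 characters, then shift every letter 3 places forward in the alphabet (wrapping around).
Applying both steps to "gimmick": "gimm", then "jlpp".
(Check on "kingdom": → "king" → "nlqj" ✓)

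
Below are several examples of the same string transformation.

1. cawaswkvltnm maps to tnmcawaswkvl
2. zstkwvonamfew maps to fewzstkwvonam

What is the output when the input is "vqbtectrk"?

trkvqbtec

What's happening: move the last 3 characters to the front (rotate right by 3).
"vqbtectrk" → "trkvqbtec".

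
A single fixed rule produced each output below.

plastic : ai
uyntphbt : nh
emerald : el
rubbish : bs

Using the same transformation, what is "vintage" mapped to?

ng

Looking at the pairs, the operation is to keep one character in every 3, starting at position 3 (positions 3rd, 6th, 9th, ...).
For "vintage" the result is "ng".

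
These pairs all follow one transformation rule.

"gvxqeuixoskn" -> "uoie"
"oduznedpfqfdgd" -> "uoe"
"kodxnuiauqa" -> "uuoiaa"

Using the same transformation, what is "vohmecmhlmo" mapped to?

Rule — sort the characters into reverse alphabetical order, then keep only the vowels.
Starting from "vohmecmhlmo": after the first operation, "voommmlhhec"; after the second, "ooe".

ooe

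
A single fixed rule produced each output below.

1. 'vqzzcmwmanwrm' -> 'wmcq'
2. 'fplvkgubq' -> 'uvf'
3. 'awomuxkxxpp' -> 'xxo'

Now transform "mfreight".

What's happening: reverse the string, then keep one character in every 3, starting at position 3 (positions 3rd, 6th, 9th, ...).
On "mfreight": the first step gives "thgierfm", and the second then gives "gr".

gr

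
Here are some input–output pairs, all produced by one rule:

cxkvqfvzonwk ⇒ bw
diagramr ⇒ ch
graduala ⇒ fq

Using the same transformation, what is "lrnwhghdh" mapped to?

kq

In each case the input is transformed by: shift every letter 1 place backward in the alphabet (wrapping around), then keep only the first 2 characters.
Starting from "lrnwhghdh": after the first operation, "kqmvgfgcg"; after the second, "kq".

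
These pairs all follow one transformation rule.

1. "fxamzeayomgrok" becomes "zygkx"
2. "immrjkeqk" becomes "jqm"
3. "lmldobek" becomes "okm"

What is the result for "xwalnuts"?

nsw

Each output is the input with this applied: keep one character in every 3, starting at position 2 (positions 2nd, 5th, 8th, ...), then move the first character to the end.
Working it through for "xwalnuts": intermediate "wns", final "nsw".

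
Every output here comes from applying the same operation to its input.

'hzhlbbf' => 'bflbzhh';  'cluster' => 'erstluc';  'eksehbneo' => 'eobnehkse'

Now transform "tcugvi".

The rule is to reverse the string, then swap each adjacent pair of characters (1↔2, 3↔4, ...).
Applying that to "tcugvi" gives "viugtc".

viugtc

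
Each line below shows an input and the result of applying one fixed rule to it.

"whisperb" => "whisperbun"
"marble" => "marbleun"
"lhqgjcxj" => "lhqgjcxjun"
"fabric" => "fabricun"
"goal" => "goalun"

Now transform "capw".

capwun

The pattern: append "un".
Doing the same to "capw": "capwun".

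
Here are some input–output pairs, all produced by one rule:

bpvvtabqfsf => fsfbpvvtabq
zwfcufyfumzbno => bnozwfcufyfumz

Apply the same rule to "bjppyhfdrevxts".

xtsbjppyhfdrev

The transformation: move the last 3 characters to the front (rotate right by 3).
"bjppyhfdrevxts" → "xtsbjppyhfdrev".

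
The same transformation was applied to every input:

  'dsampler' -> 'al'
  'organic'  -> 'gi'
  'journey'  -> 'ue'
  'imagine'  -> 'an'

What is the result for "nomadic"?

The pattern: keep one character in every 3, starting at position 3 (positions 3rd, 6th, 9th, ...).
"nomadic" → "mi".

mi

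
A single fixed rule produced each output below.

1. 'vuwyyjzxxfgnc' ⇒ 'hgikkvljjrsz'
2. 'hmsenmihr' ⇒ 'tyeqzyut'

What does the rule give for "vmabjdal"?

What's happening: delete the last character, then shift every letter 12 places forward in the alphabet (wrapping around).
On "vmabjdal": the first step gives "vmabjda", and the second then gives "hymnvpm".

hymnvpm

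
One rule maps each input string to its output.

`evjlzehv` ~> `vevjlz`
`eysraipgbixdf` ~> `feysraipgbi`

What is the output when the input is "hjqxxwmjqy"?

The transformation: move the last 3 characters to the front (rotate right by 3), then delete the first 2 characters.
"hjqxxwmjqy" → "jqyhjqxxwm" → "yhjqxxwm".

yhjqxxwm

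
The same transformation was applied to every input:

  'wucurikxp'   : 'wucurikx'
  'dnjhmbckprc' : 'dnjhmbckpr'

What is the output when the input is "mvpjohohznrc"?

Rule — delete the last character.
So "mvpjohohznrc" becomes "mvpjohohznr".

mvpjohohznr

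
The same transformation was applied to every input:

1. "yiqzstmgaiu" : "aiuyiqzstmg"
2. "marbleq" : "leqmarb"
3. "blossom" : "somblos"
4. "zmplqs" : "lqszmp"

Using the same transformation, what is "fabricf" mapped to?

icffabr

In each case the input is transformed by: move the last 3 characters to the front (rotate right by 3).
Doing the same to "fabricf": "icffabr".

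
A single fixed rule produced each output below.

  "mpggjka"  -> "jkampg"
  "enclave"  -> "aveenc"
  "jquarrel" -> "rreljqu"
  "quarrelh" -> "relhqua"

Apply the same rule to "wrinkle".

The rule is to move the first 3 characters to the end (rotate left by 3), then delete the first character.
Applying both steps to "wrinkle": "nklewri", then "klewri".

klewri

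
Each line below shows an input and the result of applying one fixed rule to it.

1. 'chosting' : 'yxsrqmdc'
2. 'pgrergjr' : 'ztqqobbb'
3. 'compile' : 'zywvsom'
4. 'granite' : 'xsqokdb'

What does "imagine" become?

The transformation: shift every letter 10 places forward in the alphabet (wrapping around), then sort the characters into reverse alphabetical order.
Working it through for "imagine": intermediate "swkqsxo", final "xwssqok".

xwssqok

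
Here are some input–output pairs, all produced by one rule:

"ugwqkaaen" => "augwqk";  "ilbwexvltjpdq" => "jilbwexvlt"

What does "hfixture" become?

thfix

Each output is the input with this applied: delete the last 3 characters, then move the last character to the front.
Doing the same to "hfixture": "thfix".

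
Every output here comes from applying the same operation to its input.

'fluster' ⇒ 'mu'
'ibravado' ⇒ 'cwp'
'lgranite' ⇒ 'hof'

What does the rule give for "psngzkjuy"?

tav

Rule — shift every letter 1 place forward in the alphabet (wrapping around), then keep one character in every 3, starting at position 2 (positions 2nd, 5th, 8th, ...).
"psngzkjuy" → "qtohalkvz" → "tav".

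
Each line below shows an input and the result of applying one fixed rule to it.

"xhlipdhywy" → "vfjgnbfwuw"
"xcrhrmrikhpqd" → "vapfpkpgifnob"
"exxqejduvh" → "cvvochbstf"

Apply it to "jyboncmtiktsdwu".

The rule is to shift every letter 2 places backward in the alphabet (wrapping around).
"jyboncmtiktsdwu" → "hwzmlakrgirqbus".

hwzmlakrgirqbus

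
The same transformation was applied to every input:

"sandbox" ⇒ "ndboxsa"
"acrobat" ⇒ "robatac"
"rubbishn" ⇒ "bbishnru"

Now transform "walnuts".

Each output is the input with this applied: move the first 2 characters to the end (rotate left by 2).
For "walnuts" the result is "lnutswa".

lnutswa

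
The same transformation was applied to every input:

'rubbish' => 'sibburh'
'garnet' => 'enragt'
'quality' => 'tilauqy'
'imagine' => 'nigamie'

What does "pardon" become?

odrapn

Each output is the input with this applied: reverse the string, then move the first character to the end.
On "pardon" that produces "odrapn".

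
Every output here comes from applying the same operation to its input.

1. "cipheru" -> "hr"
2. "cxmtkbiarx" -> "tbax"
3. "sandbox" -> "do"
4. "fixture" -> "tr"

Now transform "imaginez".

gnz

The pattern: delete the first 2 characters, then keep every other character starting from the second (positions 2nd, 4th, 6th, ...).
"imaginez" → "aginez" → "gnz".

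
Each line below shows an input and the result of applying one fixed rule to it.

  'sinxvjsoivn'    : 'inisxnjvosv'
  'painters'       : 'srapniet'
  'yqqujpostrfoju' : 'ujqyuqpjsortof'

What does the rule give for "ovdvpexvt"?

xtvovdepv

Rule — swap each adjacent pair of characters (1↔2, 3↔4, ...), then move the last 2 characters to the front (rotate right by 2).
"ovdvpexvt" → "xtvovdepv".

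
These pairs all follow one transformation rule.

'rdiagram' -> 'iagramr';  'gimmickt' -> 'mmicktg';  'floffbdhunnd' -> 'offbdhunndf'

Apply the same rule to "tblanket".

Looking at the pairs, the operation is to move the first character to the end, then delete the first character.
Applying both steps to "tblanket": "blankett", then "lankett".

lankett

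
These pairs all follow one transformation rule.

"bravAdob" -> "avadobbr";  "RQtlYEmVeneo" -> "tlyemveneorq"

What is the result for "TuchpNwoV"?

chpnwovtu

Each output is the input with this applied: move the first 2 characters to the end (rotate left by 2), then convert every letter to lowercase.
For "TuchpNwoV", step one produces "chpNwoVTu"; step two turns that into "chpnwovtu".
(Check on "bravAdob": → "avAdobbr" → "avadobbr" ✓)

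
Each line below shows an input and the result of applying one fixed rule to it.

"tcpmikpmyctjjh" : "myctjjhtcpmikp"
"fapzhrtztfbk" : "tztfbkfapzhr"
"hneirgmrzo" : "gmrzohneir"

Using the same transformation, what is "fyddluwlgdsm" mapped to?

wlgdsmfyddlu

In each case the input is transformed by: swap the front and back halves of the string.
On "fyddluwlgdsm" that produces "wlgdsmfyddlu".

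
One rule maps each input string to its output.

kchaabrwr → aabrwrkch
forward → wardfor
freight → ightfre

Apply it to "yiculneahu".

The rule is to move the first 3 characters to the end (rotate left by 3).
For "yiculneahu" the result is "ulneahuyic".

ulneahuyic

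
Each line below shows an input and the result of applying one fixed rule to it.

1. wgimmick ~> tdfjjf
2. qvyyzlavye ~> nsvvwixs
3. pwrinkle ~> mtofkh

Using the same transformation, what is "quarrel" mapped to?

nrxoo

Each output is the input with this applied: delete the last 2 characters, then shift every letter 3 places backward in the alphabet (wrapping around).
So "quarrel" becomes "nrxoo".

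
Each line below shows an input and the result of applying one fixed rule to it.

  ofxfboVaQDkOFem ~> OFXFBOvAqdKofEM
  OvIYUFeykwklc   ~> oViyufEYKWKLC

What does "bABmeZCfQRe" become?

BabMEzcFqrE

The pattern: flip the case of every letter.
So "bABmeZCfQRe" becomes "BabMEzcFqrE".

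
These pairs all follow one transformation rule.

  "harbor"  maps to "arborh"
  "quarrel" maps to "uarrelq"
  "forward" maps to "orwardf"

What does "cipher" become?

What's happening: move the first character to the end.
"cipher" → "ipherc".

ipherc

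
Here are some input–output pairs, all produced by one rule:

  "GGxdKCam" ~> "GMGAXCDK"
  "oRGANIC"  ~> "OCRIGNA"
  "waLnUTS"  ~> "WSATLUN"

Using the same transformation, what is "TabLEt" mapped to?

TTAEBL

The transformation: take characters alternately from the front and the back (1st, last, 2nd, 2nd-last, ...), then convert every letter to uppercase.
"TabLEt" → "TtaEbL" → "TTAEBL".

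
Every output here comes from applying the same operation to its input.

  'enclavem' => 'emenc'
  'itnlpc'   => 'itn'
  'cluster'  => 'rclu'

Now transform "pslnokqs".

qspsl

The pattern: move the first 3 characters to the end (rotate left by 3), then delete the first 3 characters.
Starting from "pslnokqs": after the first operation, "nokqspsl"; after the second, "qspsl".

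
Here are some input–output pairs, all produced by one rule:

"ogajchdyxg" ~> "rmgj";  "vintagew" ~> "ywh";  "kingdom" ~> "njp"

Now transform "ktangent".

The rule is to keep one character in every 3, starting at position 1 (positions 1st, 4th, 7th, ...), then shift every letter 3 places forward in the alphabet (wrapping around).
For "ktangent" the result is "nqq".

nqq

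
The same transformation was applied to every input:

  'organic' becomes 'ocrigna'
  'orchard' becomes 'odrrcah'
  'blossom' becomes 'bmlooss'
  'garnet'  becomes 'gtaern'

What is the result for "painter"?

Looking at the pairs, the operation is to take characters alternately from the front and the back (1st, last, 2nd, 2nd-last, ...).
For "painter" the result is "praeitn".

praeitn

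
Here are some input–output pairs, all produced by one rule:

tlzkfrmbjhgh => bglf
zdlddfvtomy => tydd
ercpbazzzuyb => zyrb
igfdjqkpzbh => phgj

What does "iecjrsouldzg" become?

Looking at the pairs, the operation is to keep one character in every 3, starting at position 2 (positions 2nd, 5th, 8th, ...), then swap the front and back halves of the string.
"iecjrsouldzg" → "uzer".

uzer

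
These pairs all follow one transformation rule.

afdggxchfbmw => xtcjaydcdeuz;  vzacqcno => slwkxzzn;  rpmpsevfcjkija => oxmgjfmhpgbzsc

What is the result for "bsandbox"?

The pattern: shift every letter 3 places backward in the alphabet (wrapping around), then take characters alternately from the front and the back (1st, last, 2nd, 2nd-last, ...).
"bsandbox" → "ypxkaylu" → "yuplxyka".

yuplxyka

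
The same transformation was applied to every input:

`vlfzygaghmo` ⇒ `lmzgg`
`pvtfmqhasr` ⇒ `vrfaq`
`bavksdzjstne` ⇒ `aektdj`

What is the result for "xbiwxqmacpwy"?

bywpqa

The pattern: keep every other character starting from the second (positions 2nd, 4th, 6th, ...), then take characters alternately from the front and the back (1st, last, 2nd, 2nd-last, ...).
Applying both steps to "xbiwxqmacpwy": "bwqapy", then "bywpqa".
(Check on "bavksdzjstne": → "akdjte" → "aektdj" ✓)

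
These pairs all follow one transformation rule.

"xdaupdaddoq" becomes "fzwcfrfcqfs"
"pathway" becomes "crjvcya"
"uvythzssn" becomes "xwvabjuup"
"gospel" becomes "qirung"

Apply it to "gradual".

tifccwn

The pattern: swap each adjacent pair of characters (1↔2, 3↔4, ...), then shift every letter 2 places forward in the alphabet (wrapping around).
Working it through for "gradual": intermediate "rgdaaul", final "tifccwn".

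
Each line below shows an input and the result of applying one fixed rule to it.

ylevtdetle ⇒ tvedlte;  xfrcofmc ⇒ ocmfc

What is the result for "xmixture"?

txrue

The transformation: delete the first 3 characters, then swap each adjacent pair of characters (1↔2, 3↔4, ...).
For "xmixture", step one produces "xture"; step two turns that into "txrue".
(Check on "ylevtdetle": → "vtdetle" → "tvedlte" ✓)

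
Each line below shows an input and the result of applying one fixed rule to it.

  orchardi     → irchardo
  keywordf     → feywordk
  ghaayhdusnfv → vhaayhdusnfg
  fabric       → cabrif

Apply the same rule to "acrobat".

tcrobaa

In each case the input is transformed by: swap the first and last characters.
Doing the same to "acrobat": "tcrobaa".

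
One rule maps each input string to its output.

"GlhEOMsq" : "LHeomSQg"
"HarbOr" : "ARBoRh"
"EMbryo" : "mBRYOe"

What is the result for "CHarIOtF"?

hARioTfc

Each output is the input with this applied: flip the case of every letter, then move the first character to the end.
For "CHarIOtF", step one produces "chARioTf"; step two turns that into "hARioTfc".
(Check on "HarbOr": → "hARBoR" → "ARBoRh" ✓)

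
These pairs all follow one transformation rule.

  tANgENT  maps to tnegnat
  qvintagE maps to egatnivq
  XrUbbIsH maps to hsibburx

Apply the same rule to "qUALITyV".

vytilauq

What's happening: reverse the string, then convert every letter to lowercase.
For "qUALITyV", step one produces "VyTILAUq"; step two turns that into "vytilauq".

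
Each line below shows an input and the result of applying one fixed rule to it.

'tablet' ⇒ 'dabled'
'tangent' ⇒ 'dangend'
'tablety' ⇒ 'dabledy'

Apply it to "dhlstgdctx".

What's happening: replace every "t" with "d".
"dhlstgdctx" → "dhlsdgdcdx".

dhlsdgdcdx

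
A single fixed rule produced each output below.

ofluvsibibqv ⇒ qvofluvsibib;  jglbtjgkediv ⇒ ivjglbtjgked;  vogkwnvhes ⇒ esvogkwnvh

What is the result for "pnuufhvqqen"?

Looking at the pairs, the operation is to move the last 2 characters to the front (rotate right by 2).
"pnuufhvqqen" → "enpnuufhvqq".

enpnuufhvqq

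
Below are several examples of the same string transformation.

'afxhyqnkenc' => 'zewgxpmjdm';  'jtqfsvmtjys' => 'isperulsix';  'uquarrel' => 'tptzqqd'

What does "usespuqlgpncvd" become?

Rule — shift every letter 1 place backward in the alphabet (wrapping around), then delete the last character.
For "usespuqlgpncvd" the result is "trdrotpkfombu".

trdrotpkfombu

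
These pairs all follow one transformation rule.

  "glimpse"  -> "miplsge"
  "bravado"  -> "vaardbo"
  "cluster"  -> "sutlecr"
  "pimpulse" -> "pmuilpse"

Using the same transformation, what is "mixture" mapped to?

Each output is the input with this applied: move the first 3 characters to the end (rotate left by 3), then take characters alternately from the front and the back (1st, last, 2nd, 2nd-last, ...).
"mixture" → "txuirme".
(Check on "cluster": → "sterclu" → "sutlecr" ✓)

txuirme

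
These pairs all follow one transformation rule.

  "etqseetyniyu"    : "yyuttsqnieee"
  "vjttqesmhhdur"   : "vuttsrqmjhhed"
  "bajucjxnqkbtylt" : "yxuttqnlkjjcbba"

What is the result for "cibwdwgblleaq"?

wwqlligedcbba

The transformation: sort the characters into reverse alphabetical order.
Applying that to "cibwdwgblleaq" gives "wwqlligedcbba".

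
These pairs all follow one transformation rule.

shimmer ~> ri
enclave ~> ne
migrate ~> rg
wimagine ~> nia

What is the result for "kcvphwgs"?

The rule is to sort the characters into reverse alphabetical order, then keep one character in every 3, starting at position 2 (positions 2nd, 5th, 8th, ...).
On "kcvphwgs": the first step gives "wvspkhgc", and the second then gives "vkc".

vkc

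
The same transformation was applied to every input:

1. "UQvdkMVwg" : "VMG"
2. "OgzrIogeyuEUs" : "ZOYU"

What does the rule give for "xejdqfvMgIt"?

JFG

The rule is to keep one character in every 3, starting at position 3 (positions 3rd, 6th, 9th, ...), then convert every letter to uppercase.
On "xejdqfvMgIt": the first step gives "jfg", and the second then gives "JFG".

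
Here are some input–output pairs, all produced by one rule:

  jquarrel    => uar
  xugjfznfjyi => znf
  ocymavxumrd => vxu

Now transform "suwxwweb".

wxw

Looking at the pairs, the operation is to move the last 3 characters to the front (rotate right by 3), then keep only the last 3 characters.
Starting from "suwxwweb": after the first operation, "websuwxw"; after the second, "wxw".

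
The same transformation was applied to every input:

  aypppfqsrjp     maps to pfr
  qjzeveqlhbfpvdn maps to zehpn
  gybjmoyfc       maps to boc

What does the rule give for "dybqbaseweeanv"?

bawa

The rule is to keep one character in every 3, starting at position 3 (positions 3rd, 6th, 9th, ...).
On "dybqbaseweeanv" that produces "bawa".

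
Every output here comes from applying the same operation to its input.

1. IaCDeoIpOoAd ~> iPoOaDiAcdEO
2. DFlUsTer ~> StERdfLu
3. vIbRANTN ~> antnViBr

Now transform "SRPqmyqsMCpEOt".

SmcPeoTsrpQMYQ

Looking at the pairs, the operation is to swap the front and back halves of the string, then flip the case of every letter.
On "SRPqmyqsMCpEOt" that produces "SmcPeoTsrpQMYQ".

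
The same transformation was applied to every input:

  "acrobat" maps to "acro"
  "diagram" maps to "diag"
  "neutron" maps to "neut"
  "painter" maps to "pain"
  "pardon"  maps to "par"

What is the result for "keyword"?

The rule is to delete the last 3 characters.
Applying that to "keyword" gives "keyw".

keyw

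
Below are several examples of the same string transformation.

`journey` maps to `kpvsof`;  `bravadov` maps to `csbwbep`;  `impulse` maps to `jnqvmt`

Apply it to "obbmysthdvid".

Rule — shift every letter 1 place forward in the alphabet (wrapping around), then delete the last character.
Working it through for "obbmysthdvid": intermediate "pccnztuiewje", final "pccnztuiewj".

pccnztuiewj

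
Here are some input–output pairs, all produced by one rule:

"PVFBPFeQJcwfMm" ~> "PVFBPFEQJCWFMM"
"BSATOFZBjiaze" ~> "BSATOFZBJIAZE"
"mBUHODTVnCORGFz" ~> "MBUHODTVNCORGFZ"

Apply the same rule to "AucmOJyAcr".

AUCMOJYACR

The transformation: convert every letter to uppercase.
"AucmOJyAcr" → "AUCMOJYACR".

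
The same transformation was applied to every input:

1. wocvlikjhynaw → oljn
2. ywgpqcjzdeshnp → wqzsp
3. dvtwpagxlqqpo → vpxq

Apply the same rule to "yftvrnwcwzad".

Looking at the pairs, the operation is to keep one character in every 3, starting at position 2 (positions 2nd, 5th, 8th, ...).
"yftvrnwcwzad" → "frca".

frca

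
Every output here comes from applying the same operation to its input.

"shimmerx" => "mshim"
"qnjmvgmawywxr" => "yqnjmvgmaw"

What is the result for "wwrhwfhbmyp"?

In each case the input is transformed by: delete the last 3 characters, then move the last character to the front.
Applying that to "wwrhwfhbmyp" gives "bwwrhwfh".

bwwrhwfh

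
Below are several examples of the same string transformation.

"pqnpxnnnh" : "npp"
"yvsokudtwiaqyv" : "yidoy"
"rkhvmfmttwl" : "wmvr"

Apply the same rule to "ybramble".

The transformation: keep one character in every 3, starting at position 1 (positions 1st, 4th, 7th, ...), then reverse the string.
Applying both steps to "ybramble": "yal", then "lay".

lay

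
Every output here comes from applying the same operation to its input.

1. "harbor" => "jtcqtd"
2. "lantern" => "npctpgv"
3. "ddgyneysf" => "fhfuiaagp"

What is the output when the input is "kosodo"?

What's happening: take characters alternately from the front and the back (1st, last, 2nd, 2nd-last, ...), then shift every letter 2 places forward in the alphabet (wrapping around).
"kosodo" → "koodso" → "mqqfuq".

mqqfuq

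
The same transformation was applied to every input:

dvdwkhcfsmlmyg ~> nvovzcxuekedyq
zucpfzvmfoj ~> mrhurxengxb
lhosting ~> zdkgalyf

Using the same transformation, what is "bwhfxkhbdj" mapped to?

The rule is to swap each adjacent pair of characters (1↔2, 3↔4, ...), then shift every letter 8 places backward in the alphabet (wrapping around).
"bwhfxkhbdj" → "wbfhkxbhjd" → "otxzcptzbv".

otxzcptzbv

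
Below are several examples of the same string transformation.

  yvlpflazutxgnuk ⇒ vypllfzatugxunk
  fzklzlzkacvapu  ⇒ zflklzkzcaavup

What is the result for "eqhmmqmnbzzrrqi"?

The transformation: swap each adjacent pair of characters (1↔2, 3↔4, ...).
On "eqhmmqmnbzzrrqi" that produces "qemhqmnmzbrzqri".

qemhqmnmzbrzqri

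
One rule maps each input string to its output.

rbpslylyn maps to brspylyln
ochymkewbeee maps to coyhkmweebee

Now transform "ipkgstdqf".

What's happening: swap each adjacent pair of characters (1↔2, 3↔4, ...).
"ipkgstdqf" → "pigktsqdf".

pigktsqdf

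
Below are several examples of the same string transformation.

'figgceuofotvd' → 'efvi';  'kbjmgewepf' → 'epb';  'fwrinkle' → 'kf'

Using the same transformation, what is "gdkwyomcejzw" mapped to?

In each case the input is transformed by: move the first 3 characters to the end (rotate left by 3), then keep one character in every 3, starting at position 3 (positions 3rd, 6th, 9th, ...).
"gdkwyomcejzw" → "wyomcejzwgdk" → "oewk".
(Check on "kbjmgewepf": → "mgewepfkbj" → "epb" ✓)

oewk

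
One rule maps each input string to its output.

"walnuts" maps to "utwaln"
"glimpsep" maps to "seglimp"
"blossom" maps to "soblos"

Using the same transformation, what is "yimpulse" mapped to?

In each case the input is transformed by: delete the last character, then move the last 2 characters to the front (rotate right by 2).
Working it through for "yimpulse": intermediate "yimpuls", final "lsyimpu".

lsyimpu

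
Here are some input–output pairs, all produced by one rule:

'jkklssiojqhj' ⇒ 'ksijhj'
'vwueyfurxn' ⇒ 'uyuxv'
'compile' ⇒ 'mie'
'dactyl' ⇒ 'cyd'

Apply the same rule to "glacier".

air

In each case the input is transformed by: move the first character to the end, then keep every other character starting from the second (positions 2nd, 4th, 6th, ...).
"glacier" → "lacierg" → "air".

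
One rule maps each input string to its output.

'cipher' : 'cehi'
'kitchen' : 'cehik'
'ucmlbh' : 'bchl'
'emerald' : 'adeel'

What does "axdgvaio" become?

aadgio

In each case the input is transformed by: sort the characters into alphabetical order, then delete the last 2 characters.
Starting from "axdgvaio": after the first operation, "aadgiovx"; after the second, "aadgio".
(Check on "cipher": → "cehipr" → "cehi" ✓)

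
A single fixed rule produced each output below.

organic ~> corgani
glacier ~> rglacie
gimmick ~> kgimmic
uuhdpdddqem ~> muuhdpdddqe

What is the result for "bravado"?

In each case the input is transformed by: move the last character to the front.
On "bravado" that produces "obravad".

obravad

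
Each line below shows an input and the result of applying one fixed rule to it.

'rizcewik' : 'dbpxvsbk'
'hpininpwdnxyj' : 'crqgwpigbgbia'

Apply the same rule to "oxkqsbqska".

tdljuljdqh

The rule is to shift every letter 7 places backward in the alphabet (wrapping around), then reverse the string.
For "oxkqsbqska" the result is "tdljuljdqh".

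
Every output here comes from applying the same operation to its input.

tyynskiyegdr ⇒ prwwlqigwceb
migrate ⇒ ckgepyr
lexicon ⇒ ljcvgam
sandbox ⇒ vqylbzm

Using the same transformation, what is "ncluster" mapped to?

What's happening: shift every letter 2 places backward in the alphabet (wrapping around), then move the last character to the front.
"ncluster" → "lajsqrcp" → "plajsqrc".

plajsqrc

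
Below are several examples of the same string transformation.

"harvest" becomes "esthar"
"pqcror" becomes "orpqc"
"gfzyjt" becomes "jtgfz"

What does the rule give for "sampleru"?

In each case the input is transformed by: move the first 3 characters to the end (rotate left by 3), then delete the first character.
"sampleru" → "plerusam" → "lerusam".

lerusam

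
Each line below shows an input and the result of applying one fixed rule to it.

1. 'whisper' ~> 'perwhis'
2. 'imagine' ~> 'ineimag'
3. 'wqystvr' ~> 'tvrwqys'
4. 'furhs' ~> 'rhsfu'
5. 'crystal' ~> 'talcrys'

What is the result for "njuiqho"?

qhonjui

What's happening: move the last 3 characters to the front (rotate right by 3).
On "njuiqho" that produces "qhonjui".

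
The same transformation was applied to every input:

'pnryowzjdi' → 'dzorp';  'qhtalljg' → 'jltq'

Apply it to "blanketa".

tkab

The rule is to reverse the string, then keep every other character starting from the second (positions 2nd, 4th, 6th, ...).
Applying both steps to "blanketa": "ateknalb", then "tkab".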